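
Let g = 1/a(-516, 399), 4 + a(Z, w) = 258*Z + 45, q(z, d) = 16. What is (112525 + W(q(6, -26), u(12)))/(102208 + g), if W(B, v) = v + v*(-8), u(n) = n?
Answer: 14964435367/13602556095 ≈ 1.1001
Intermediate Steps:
a(Z, w) = 41 + 258*Z (a(Z, w) = -4 + (258*Z + 45) = -4 + (45 + 258*Z) = 41 + 258*Z)
g = -1/133087 (g = 1/(41 + 258*(-516)) = 1/(41 - 133128) = 1/(-133087) = -1/133087 ≈ -7.5139e-6)
W(B, v) = -7*v (W(B, v) = v - 8*v = -7*v)
(112525 + W(q(6, -26), u(12)))/(102208 + g) = (112525 - 7*12)/(102208 - 1/133087) = (112525 - 84)/(13602556095/133087) = 112441*(133087/13602556095) = 14964435367/13602556095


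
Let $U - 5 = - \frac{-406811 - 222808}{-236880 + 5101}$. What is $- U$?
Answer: $- \frac{529276}{231779} \approx -2.2835$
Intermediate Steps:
$U = \frac{529276}{231779}$ ($U = 5 - \frac{-406811 - 222808}{-236880 + 5101} = 5 - - \frac{629619}{-231779} = 5 - \left(-629619\right) \left(- \frac{1}{231779}\right) = 5 - \frac{629619}{231779} = \frac{529276}{231779} \approx 2.2835$)
$- U = \left(-1\right) \frac{529276}{231779} = - \frac{529276}{231779}$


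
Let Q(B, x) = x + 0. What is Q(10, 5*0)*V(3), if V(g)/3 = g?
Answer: 0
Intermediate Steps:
Q(B, x) = x
V(g) = 3*g
Q(10, 5*0)*V(3) = (5*0)*(3*3) = 0*9 = 0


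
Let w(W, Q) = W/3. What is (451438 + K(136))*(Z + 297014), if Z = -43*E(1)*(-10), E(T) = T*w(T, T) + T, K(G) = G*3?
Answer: 403390938652/3 ≈ 1.3446e+11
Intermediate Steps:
w(W, Q) = W/3 (w(W, Q) = W*(1/3) = W/3)
K(G) = 3*G
E(T) = T + T**2/3 (E(T) = T*(T/3) + T = T**2/3 + T = T + T**2/3)
Z = 1720/3 (Z = -43*(3 + 1)/3*(-10) = -43*4/3*(-10) = -172/3*(-10) = 1720/3 ≈ 573.33)
(451438 + K(136))*(Z + 297014) = (451438 + 3*136)*(1720/3 + 297014) = (451438 + 408)*(892762/3) = 451846*(892762/3) = 403390938652/3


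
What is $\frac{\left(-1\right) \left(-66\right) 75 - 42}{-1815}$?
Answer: $- \frac{1636}{605} \approx -2.7041$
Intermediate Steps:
$\frac{\left(-1\right) \left(-66\right) 75 - 42}{-1815} = \left(66 \cdot 75 - 42\right) \left(- \frac{1}{1815}\right) = \left(4950 - 42\right) \left(- \frac{1}{1815}\right) = 4908 \left(- \frac{1}{1815}\right) = - \frac{1636}{605}$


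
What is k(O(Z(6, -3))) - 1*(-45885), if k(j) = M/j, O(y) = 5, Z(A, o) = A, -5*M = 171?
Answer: 1146954/25 ≈ 45878.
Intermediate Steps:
M = -171/5 (M = -⅕*171 = -171/5 ≈ -34.200)
k(j) = -171/(5*j)
k(O(Z(6, -3))) - 1*(-45885) = -171/5/5 - 1*(-45885) = -171/5*⅕ + 45885 = -171/25 + 45885 = 1146954/25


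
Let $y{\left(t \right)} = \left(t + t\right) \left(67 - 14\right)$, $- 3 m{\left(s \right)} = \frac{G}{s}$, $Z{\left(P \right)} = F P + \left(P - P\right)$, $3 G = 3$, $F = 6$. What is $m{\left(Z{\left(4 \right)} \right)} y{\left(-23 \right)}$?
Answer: $\frac{1219}{36} \approx 33.861$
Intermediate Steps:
$G = 1$ ($G = \frac{1}{3} \cdot 3 = 1$)
$Z{\left(P \right)} = 6 P$ ($Z{\left(P \right)} = 6 P + \left(P - P\right) = 6 P + 0 = 6 P$)
$m{\left(s \right)} = - \frac{1}{3 s}$ ($m{\left(s \right)} = - \frac{1 \frac{1}{s}}{3} = - \frac{1}{3 s}$)
$y{\left(t \right)} = 106 t$ ($y{\left(t \right)} = 2 t 53 = 106 t$)
$m{\left(Z{\left(4 \right)} \right)} y{\left(-23 \right)} = - \frac{1}{3 \cdot 6 \cdot 4} \cdot 106 \left(-23\right) = - \frac{1}{3 \cdot 24} \left(-2438\right) = \left(- \frac{1}{3}\right) \frac{1}{24} \left(-2438\right) = \left(- \frac{1}{72}\right) \left(-2438\right) = \frac{1219}{36}$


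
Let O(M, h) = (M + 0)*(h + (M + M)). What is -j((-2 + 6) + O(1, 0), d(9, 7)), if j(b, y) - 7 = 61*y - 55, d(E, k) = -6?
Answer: 414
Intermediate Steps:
O(M, h) = M*(h + 2*M)
j(b, y) = -48 + 61*y (j(b, y) = 7 + (61*y - 55) = 7 + (-55 + 61*y) = -48 + 61*y)
-j((-2 + 6) + O(1, 0), d(9, 7)) = -(-48 + 61*(-6)) = -(-48 - 366) = -1*(-414) = 414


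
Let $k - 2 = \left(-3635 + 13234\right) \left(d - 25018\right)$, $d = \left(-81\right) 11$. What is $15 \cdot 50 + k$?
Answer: $-248699739$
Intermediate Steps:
$d = -891$
$k = -248700489$ ($k = 2 + \left(-3635 + 13234\right) \left(-891 - 25018\right) = 2 + 9599 \left(-25909\right) = 2 - 248700491 = -248700489$)
$15 \cdot 50 + k = 15 \cdot 50 - 248700489 = 750 - 248700489 = -248699739$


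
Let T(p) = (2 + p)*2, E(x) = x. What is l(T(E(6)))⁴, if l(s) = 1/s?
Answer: 1/65536 ≈ 1.5259e-5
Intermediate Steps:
T(p) = 4 + 2*p
l(T(E(6)))⁴ = (1/(4 + 2*6))⁴ = (1/(4 + 12))⁴ = (1/16)⁴ = 1/65536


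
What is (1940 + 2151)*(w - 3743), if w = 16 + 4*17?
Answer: -14968969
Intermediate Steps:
w = 84 (w = 16 + 68 = 84)
(1940 + 2151)*(w - 3743) = (1940 + 2151)*(84 - 3743) = 4091*(-3659) = -14968969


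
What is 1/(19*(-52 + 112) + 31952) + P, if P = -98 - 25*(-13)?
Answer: 7511885/33092 ≈ 227.00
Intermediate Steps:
P = 227 (P = -98 + 325 = 227)
1/(19*(-52 + 112) + 31952) + P = 1/(19*(-52 + 112) + 31952) + 227 = 1/(19*60 + 31952) + 227 = 1/(1140 + 31952) + 227 = 1/33092 + 227 = 7511885/33092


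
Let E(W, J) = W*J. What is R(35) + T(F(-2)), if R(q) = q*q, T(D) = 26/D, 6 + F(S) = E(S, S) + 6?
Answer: 2463/2 ≈ 1231.5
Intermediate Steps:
E(W, J) = J*W
F(S) = S**2 (F(S) = -6 + (S*S + 6) = -6 + (S**2 + 6) = -6 + (6 + S**2) = S**2)
R(q) = q**2
R(35) + T(F(-2)) = 35**2 + 26/((-2)**2) = 1225 + 26/4 = 1225 + 26*(1/4) = 1225 + 13/2 = 2463/2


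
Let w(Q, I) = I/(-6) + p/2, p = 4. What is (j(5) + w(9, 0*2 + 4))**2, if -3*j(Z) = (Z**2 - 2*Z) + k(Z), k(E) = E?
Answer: 256/9 ≈ 28.444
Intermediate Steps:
w(Q, I) = 2 - I/6 (w(Q, I) = I/(-6) + 4/2 = I*(-1/6) + 4*(1/2) = -I/6 + 2 = 2 - I/6)
j(Z) = -Z**2/3 + Z/3 (j(Z) = -((Z**2 - 2*Z) + Z)/3 = -(Z**2 - Z)/3 = -Z**2/3 + Z/3)
(j(5) + w(9, 0*2 + 4))**2 = ((1/3)*5*(1 - 1*5) + (2 - (0*2 + 4)/6))**2 = ((1/3)*5*(1 - 5) + (2 - (0 + 4)/6))**2 = ((1/3)*5*(-4) + (2 - 1/6*4))**2 = (-20/3 + (2 - 2/3))**2 = (-20/3 + 4/3)**2 = (-16/3)**2 = 256/9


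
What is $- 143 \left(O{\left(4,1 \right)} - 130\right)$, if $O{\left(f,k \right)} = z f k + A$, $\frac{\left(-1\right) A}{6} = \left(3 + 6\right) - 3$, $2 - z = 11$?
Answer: $28886$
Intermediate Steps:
$z = -9$ ($z = 2 - 11 = -9$)
$A = -36$ ($A = - 6 \left(\left(3 + 6\right) - 3\right) = - 6 \left(9 - 3\right) = \left(-6\right) 6 = -36$)
$O{\left(f,k \right)} = -36 - 9 f k$ ($O{\left(f,k \right)} = - 9 f k - 36 = -36 - 9 f k$)
$- 143 \left(O{\left(4,1 \right)} - 130\right) = - 143 \left(\left(-36 - 36 \cdot 1\right) - 130\right) = - 143 \left(\left(-36 - 36\right) - 130\right) = - 143 \left(-72 - 130\right) = \left(-143\right) \left(-202\right) = 28886$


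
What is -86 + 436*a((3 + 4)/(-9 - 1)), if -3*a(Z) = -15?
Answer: 2094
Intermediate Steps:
a(Z) = 5 (a(Z) = -1/3*(-15) = 5)
-86 + 436*a((3 + 4)/(-9 - 1)) = -86 + 436*5 = -86 + 2180 = 2094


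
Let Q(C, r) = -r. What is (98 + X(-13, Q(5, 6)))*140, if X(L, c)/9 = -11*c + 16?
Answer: 117040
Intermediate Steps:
X(L, c) = 144 - 99*c (X(L, c) = 9*(-11*c + 16) = 9*(16 - 11*c) = 144 - 99*c)
(98 + X(-13, Q(5, 6)))*140 = (98 + (144 - (-99)*6))*140 = (98 + (144 - 99*(-6)))*140 = (98 + (144 + 594))*140 = (98 + 738)*140 = 836*140 = 117040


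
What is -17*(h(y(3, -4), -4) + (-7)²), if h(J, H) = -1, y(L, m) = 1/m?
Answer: -816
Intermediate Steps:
-17*(h(y(3, -4), -4) + (-7)²) = -17*(-1 + (-7)²) = -17*(-1 + 49) = -17*48 = -816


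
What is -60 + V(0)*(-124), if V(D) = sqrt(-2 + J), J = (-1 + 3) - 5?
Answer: -60 - 124*I*sqrt(5) ≈ -60.0 - 277.27*I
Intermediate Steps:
J = -3 (J = 2 - 5 = -3)
V(D) = I*sqrt(5) (V(D) = sqrt(-2 - 3) = sqrt(-5) = I*sqrt(5))
-60 + V(0)*(-124) = -60 + (I*sqrt(5))*(-124) = -60 - 124*I*sqrt(5)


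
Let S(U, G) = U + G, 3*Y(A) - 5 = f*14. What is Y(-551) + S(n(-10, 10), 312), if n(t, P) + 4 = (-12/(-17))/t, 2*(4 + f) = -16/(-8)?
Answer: 75377/255 ≈ 295.60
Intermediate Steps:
f = -3 (f = -4 + (-16/(-8))/2 = -4 + (-16*(-⅛))/2 = -4 + (½)*2 = -4 + 1 = -3)
Y(A) = -37/3 (Y(A) = 5/3 + (-3*14)/3 = 5/3 + (⅓)*(-42) = 5/3 - 14 = -37/3)
n(t, P) = -4 + 12/(17*t) (n(t, P) = -4 + (-12/(-17))/t = -4 + (-12*(-1/17))/t = -4 + 12/(17*t))
S(U, G) = G + U
Y(-551) + S(n(-10, 10), 312) = -37/3 + (312 + (-4 + (12/17)/(-10))) = -37/3 + (312 + (-4 + (12/17)*(-⅒))) = -37/3 + (312 + (-4 - 6/85)) = -37/3 + (312 - 346/85) = -37/3 + 26174/85 = 75377/255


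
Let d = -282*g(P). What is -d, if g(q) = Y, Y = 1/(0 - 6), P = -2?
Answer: -47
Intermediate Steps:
Y = -⅙ (Y = 1/(-6) = -⅙ ≈ -0.16667)
g(q) = -⅙
d = 47 (d = -282*(-⅙) = 47)
-d = -1*47 = -47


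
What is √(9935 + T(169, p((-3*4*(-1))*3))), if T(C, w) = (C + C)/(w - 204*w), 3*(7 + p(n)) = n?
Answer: √10234942305/1015 ≈ 99.673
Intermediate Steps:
p(n) = -7 + n/3
T(C, w) = -2*C/(203*w) (T(C, w) = (2*C)/((-203*w)) = (2*C)*(-1/(203*w)) = -2*C/(203*w))
√(9935 + T(169, p((-3*4*(-1))*3))) = √(9935 - 2/203*169/(-7 + ((-3*4*(-1))*3)/3)) = √(9935 - 2/203*169/(-7 + (-12*(-1)*3)/3)) = √(9935 - 2/203*169/(-7 + (12*3)/3)) = √(9935 - 2/203*169/(-7 + (⅓)*36)) = √(9935 - 2/203*169/(-7 + 12)) = √(9935 - 2/203*169/5) = √(9935 - 2/203*169*⅕) = √(9935 - 338/1015) = √(10083687/1015) = √10234942305/1015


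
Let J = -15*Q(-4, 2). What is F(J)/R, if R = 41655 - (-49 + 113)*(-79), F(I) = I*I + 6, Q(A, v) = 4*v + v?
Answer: 22506/46711 ≈ 0.48181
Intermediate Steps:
Q(A, v) = 5*v
J = -150 (J = -75*2 = -15*10 = -150)
F(I) = 6 + I**2 (F(I) = I**2 + 6 = 6 + I**2)
R = 46711 (R = 41655 - 64*(-79) = 41655 - 1*(-5056) = 41655 + 5056 = 46711)
F(J)/R = (6 + (-150)**2)/46711 = (6 + 22500)*(1/46711) = 22506*(1/46711) = 22506/46711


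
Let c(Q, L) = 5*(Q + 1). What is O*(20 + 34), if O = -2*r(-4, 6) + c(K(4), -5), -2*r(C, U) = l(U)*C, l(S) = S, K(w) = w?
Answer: 54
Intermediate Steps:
c(Q, L) = 5 + 5*Q (c(Q, L) = 5*(1 + Q) = 5 + 5*Q)
r(C, U) = -C*U/2 (r(C, U) = -U*C/2 = -C*U/2)
O = 1 (O = -(-1)*(-4)*6 + (5 + 5*4) = -2*12 + (5 + 20) = -24 + 25 = 1)
O*(20 + 34) = 1*(20 + 34) = 1*54 = 54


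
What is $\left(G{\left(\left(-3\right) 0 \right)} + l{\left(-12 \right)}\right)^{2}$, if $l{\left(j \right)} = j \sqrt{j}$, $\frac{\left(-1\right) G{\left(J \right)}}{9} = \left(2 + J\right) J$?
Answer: $-1728$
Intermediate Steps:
$G{\left(J \right)} = - 9 J \left(2 + J\right)$ ($G{\left(J \right)} = - 9 \left(2 + J\right) J = - 9 J \left(2 + J\right)$)
$l{\left(j \right)} = j^{\frac{3}{2}}$
$\left(G{\left(\left(-3\right) 0 \right)} + l{\left(-12 \right)}\right)^{2} = \left(- 9 \left(\left(-3\right) 0\right) \left(2 - 0\right) + \left(-12\right)^{\frac{3}{2}}\right)^{2} = \left(\left(-9\right) 0 \left(2 + 0\right) - 24 i \sqrt{3}\right)^{2} = \left(\left(-9\right) 0 \cdot 2 - 24 i \sqrt{3}\right)^{2} = \left(0 - 24 i \sqrt{3}\right)^{2} = \left(- 24 i \sqrt{3}\right)^{2} = -1728$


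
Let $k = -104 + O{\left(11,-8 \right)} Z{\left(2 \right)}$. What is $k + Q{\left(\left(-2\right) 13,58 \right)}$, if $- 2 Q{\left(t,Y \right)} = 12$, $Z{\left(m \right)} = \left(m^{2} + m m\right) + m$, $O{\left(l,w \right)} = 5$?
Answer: $-60$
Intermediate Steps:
$Z{\left(m \right)} = m + 2 m^{2}$ ($Z{\left(m \right)} = \left(m^{2} + m^{2}\right) + m = 2 m^{2} + m = m + 2 m^{2}$)
$Q{\left(t,Y \right)} = -6$ ($Q{\left(t,Y \right)} = \left(- \frac{1}{2}\right) 12 = -6$)
$k = -54$ ($k = -104 + 5 \cdot 2 \left(1 + 2 \cdot 2\right) = -104 + 5 \cdot 2 \left(1 + 4\right) = -104 + 5 \cdot 2 \cdot 5 = -104 + 5 \cdot 10 = -104 + 50 = -54$)
$k + Q{\left(\left(-2\right) 13,58 \right)} = -54 - 6 = -60$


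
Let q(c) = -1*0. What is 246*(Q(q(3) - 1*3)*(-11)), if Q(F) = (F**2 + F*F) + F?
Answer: -40590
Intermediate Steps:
q(c) = 0
Q(F) = F + 2*F**2 (Q(F) = (F**2 + F**2) + F = 2*F**2 + F = F + 2*F**2)
246*(Q(q(3) - 1*3)*(-11)) = 246*(((0 - 1*3)*(1 + 2*(0 - 1*3)))*(-11)) = 246*(((0 - 3)*(1 + 2*(0 - 3)))*(-11)) = 246*(-3*(1 + 2*(-3))*(-11)) = 246*(-3*(1 - 6)*(-11)) = 246*(-3*(-5)*(-11)) = 246*(15*(-11)) = 246*(-165) = -40590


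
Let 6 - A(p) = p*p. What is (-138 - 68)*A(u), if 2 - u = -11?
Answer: 33578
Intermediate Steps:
u = 13 (u = 2 - 1*(-11) = 2 + 11 = 13)
A(p) = 6 - p² (A(p) = 6 - p*p = 6 - p²)
(-138 - 68)*A(u) = (-138 - 68)*(6 - 1*13²) = -206*(6 - 1*169) = -206*(6 - 169) = -206*(-163) = 33578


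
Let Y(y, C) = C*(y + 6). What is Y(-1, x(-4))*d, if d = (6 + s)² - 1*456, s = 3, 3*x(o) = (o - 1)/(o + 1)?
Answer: -3125/3 ≈ -1041.7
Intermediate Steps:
x(o) = (-1 + o)/(3*(1 + o)) (x(o) = ((o - 1)/(o + 1))/3 = ((-1 + o)/(1 + o))/3 = (-1 + o)/(3*(1 + o)))
Y(y, C) = C*(6 + y)
d = -375 (d = (6 + 3)² - 1*456 = 9² - 456 = 81 - 456 = -375)
Y(-1, x(-4))*d = (((-1 - 4)/(3*(1 - 4)))*(6 - 1))*(-375) = (((⅓)*(-5)/(-3))*5)*(-375) = (((⅓)*(-⅓)*(-5))*5)*(-375) = ((5/9)*5)*(-375) = (25/9)*(-375) = -3125/3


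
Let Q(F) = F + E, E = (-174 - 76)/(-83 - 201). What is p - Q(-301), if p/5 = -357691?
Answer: -253917993/142 ≈ -1.7882e+6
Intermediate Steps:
E = 125/142 (E = -250/(-284) = -250*(-1/284) = 125/142 ≈ 0.88028)
Q(F) = 125/142 + F (Q(F) = F + 125/142 = 125/142 + F)
p = -1788455 (p = 5*(-357691) = -1788455)
p - Q(-301) = -1788455 - (125/142 - 301) = -1788455 - 1*(-42617/142) = -1788455 + 42617/142 = -253917993/142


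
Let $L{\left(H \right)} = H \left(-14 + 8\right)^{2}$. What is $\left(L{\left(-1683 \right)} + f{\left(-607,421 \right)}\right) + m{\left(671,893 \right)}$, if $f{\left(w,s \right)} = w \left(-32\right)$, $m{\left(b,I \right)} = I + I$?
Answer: $-39378$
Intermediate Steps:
$m{\left(b,I \right)} = 2 I$
$f{\left(w,s \right)} = - 32 w$
$L{\left(H \right)} = 36 H$ ($L{\left(H \right)} = H \left(-6\right)^{2} = H 36 = 36 H$)
$\left(L{\left(-1683 \right)} + f{\left(-607,421 \right)}\right) + m{\left(671,893 \right)} = \left(36 \left(-1683\right) - -19424\right) + 2 \cdot 893 = \left(-60588 + 19424\right) + 1786 = -41164 + 1786 = -39378$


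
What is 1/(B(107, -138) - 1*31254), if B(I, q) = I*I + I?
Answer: -1/19698 ≈ -5.0767e-5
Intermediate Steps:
B(I, q) = I + I² (B(I, q) = I² + I = I + I²)
1/(B(107, -138) - 1*31254) = 1/(107*(1 + 107) - 1*31254) = 1/(107*108 - 31254) = 1/(11556 - 31254) = 1/(-19698) = -1/19698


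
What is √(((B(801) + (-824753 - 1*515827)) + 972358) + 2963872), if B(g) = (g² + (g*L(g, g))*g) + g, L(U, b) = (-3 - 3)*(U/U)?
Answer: I*√611554 ≈ 782.02*I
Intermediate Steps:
L(U, b) = -6 (L(U, b) = -6*1 = -6)
B(g) = g - 5*g² (B(g) = (g² + (g*(-6))*g) + g = (g² + (-6*g)*g) + g = (g² - 6*g²) + g = -5*g² + g = g - 5*g²)
√(((B(801) + (-824753 - 1*515827)) + 972358) + 2963872) = √(((801*(1 - 5*801) + (-824753 - 1*515827)) + 972358) + 2963872) = √(((801*(1 - 4005) + (-824753 - 515827)) + 972358) + 2963872) = √(((801*(-4004) - 1340580) + 972358) + 2963872) = √(((-3207204 - 1340580) + 972358) + 2963872) = √((-4547784 + 972358) + 2963872) = √(-3575426 + 2963872) = √(-611554) = I*√611554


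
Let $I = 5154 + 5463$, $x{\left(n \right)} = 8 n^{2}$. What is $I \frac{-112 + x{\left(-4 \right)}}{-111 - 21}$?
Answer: $- \frac{14156}{11} \approx -1286.9$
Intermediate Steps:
$I = 10617$
$I \frac{-112 + x{\left(-4 \right)}}{-111 - 21} = 10617 \frac{-112 + 8 \left(-4\right)^{2}}{-111 - 21} = 10617 \frac{-112 + 8 \cdot 16}{-132} = 10617 \left(-112 + 128\right) \left(- \frac{1}{132}\right) = 10617 \cdot 16 \left(- \frac{1}{132}\right) = 10617 \left(- \frac{4}{33}\right) = - \frac{14156}{11}$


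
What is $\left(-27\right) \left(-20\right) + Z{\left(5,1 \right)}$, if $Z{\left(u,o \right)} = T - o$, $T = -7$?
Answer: $532$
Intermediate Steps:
$Z{\left(u,o \right)} = -7 - o$
$\left(-27\right) \left(-20\right) + Z{\left(5,1 \right)} = \left(-27\right) \left(-20\right) - 8 = 540 - 8 = 532$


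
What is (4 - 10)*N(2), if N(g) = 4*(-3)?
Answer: 72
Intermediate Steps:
N(g) = -12
(4 - 10)*N(2) = (4 - 10)*(-12) = -6*(-12) = 72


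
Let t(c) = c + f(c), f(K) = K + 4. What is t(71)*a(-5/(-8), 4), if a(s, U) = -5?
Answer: -730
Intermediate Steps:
f(K) = 4 + K
t(c) = 4 + 2*c (t(c) = c + (4 + c) = 4 + 2*c)
t(71)*a(-5/(-8), 4) = (4 + 2*71)*(-5) = (4 + 142)*(-5) = 146*(-5) = -730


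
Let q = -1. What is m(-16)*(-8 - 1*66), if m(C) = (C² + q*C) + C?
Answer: -18944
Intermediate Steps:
m(C) = C² (m(C) = (C² - C) + C = C²)
m(-16)*(-8 - 1*66) = (-16)²*(-8 - 1*66) = 256*(-8 - 66) = 256*(-74) = -18944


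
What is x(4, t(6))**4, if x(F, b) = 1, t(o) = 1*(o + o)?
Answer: 1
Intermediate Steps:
t(o) = 2*o (t(o) = 1*(2*o) = 2*o)
x(4, t(6))**4 = 1**4 = 1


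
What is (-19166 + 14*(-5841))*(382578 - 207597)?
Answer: -17662582140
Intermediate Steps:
(-19166 + 14*(-5841))*(382578 - 207597) = (-19166 - 81774)*174981 = -100940*174981 = -17662582140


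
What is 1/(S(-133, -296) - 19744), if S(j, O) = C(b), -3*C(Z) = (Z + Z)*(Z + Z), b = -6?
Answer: -1/19792 ≈ -5.0525e-5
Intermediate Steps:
C(Z) = -4*Z²/3 (C(Z) = -(Z + Z)*(Z + Z)/3 = -2*Z*2*Z/3 = -4*Z²/3)
S(j, O) = -48 (S(j, O) = -4/3*(-6)² = -4/3*36 = -48)
1/(S(-133, -296) - 19744) = 1/(-48 - 19744) = 1/(-19792) = -1/19792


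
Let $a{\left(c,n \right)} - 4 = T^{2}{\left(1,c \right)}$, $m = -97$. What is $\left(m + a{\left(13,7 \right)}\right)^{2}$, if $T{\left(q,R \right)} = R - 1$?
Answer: $2601$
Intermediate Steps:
$T{\left(q,R \right)} = -1 + R$
$a{\left(c,n \right)} = 4 + \left(-1 + c\right)^{2}$
$\left(m + a{\left(13,7 \right)}\right)^{2} = \left(-97 + \left(4 + \left(-1 + 13\right)^{2}\right)\right)^{2} = \left(-97 + \left(4 + 12^{2}\right)\right)^{2} = \left(-97 + \left(4 + 144\right)\right)^{2} = \left(-97 + 148\right)^{2} = 51^{2} = 2601$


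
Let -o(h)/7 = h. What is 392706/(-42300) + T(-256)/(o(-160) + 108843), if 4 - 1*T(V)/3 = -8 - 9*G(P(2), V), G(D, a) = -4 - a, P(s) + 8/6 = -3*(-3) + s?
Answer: -2382988771/258413050 ≈ -9.2216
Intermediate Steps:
P(s) = 23/3 + s (P(s) = -4/3 + (-3*(-3) + s) = -4/3 + (9 + s) = 23/3 + s)
o(h) = -7*h
T(V) = -72 - 27*V (T(V) = 12 - 3*(-8 - 9*(-4 - V)) = 12 - 3*(-8 + (36 + 9*V)) = 12 - 3*(28 + 9*V) = 12 + (-84 - 27*V) = -72 - 27*V)
392706/(-42300) + T(-256)/(o(-160) + 108843) = 392706/(-42300) + (-72 - 27*(-256))/(-7*(-160) + 108843) = 392706*(-1/42300) + (-72 + 6912)/(1120 + 108843) = -21817/2350 + 6840/109963 = -2382988771/258413050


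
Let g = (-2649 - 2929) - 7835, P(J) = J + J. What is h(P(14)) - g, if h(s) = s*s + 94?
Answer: 14291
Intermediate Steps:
P(J) = 2*J
h(s) = 94 + s² (h(s) = s² + 94 = 94 + s²)
g = -13413 (g = -5578 - 7835 = -13413)
h(P(14)) - g = (94 + (2*14)²) - 1*(-13413) = (94 + 28²) + 13413 = (94 + 784) + 13413 = 878 + 13413 = 14291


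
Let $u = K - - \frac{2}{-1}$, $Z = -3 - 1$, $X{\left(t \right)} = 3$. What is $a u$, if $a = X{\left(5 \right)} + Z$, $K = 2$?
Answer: $0$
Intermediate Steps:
$Z = -4$ ($Z = -3 - 1 = -4$)
$u = 0$ ($u = 2 - - \frac{2}{-1} = 2 - \left(-2\right) \left(-1\right) = 2 - 2 = 0$)
$a = -1$ ($a = 3 - 4 = -1$)
$a u = \left(-1\right) 0 = 0$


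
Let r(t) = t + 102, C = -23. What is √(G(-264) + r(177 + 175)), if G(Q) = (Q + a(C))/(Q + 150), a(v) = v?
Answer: √5932902/114 ≈ 21.366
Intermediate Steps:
r(t) = 102 + t
G(Q) = (-23 + Q)/(150 + Q) (G(Q) = (Q - 23)/(Q + 150) = (-23 + Q)/(150 + Q))
√(G(-264) + r(177 + 175)) = √((-23 - 264)/(150 - 264) + (102 + (177 + 175))) = √(-287/(-114) + (102 + 352)) = √(-1/114*(-287) + 454) = √(287/114 + 454) = √(52043/114) = √5932902/114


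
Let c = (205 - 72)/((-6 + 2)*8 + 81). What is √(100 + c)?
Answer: √5033/7 ≈ 10.135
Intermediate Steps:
c = 19/7 (c = 133/(-4*8 + 81) = 133/(-32 + 81) = 133/49 = 133*(1/49) = 19/7 ≈ 2.7143)
√(100 + c) = √(100 + 19/7) = √(719/7) = √5033/7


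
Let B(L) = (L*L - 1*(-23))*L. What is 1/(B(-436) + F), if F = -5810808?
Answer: -1/88702692 ≈ -1.1274e-8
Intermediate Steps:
B(L) = L*(23 + L²) (B(L) = (L² + 23)*L = (23 + L²)*L = L*(23 + L²))
1/(B(-436) + F) = 1/(-436*(23 + (-436)²) - 5810808) = 1/(-436*(23 + 190096) - 5810808) = 1/(-436*190119 - 5810808) = 1/(-82891884 - 5810808) = 1/(-88702692) = -1/88702692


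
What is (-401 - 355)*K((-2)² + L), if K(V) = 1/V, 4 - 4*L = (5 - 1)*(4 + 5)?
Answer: 189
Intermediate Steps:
L = -8 (L = 1 - (5 - 1)*(4 + 5)/4 = 1 - 9 = -8)
(-401 - 355)*K((-2)² + L) = (-401 - 355)/((-2)² - 8) = -756/(4 - 8) = -756/(-4) = -756*(-¼) = 189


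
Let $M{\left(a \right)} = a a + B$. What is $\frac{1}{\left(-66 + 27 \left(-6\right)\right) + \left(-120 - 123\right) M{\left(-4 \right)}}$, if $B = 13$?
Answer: $- \frac{1}{7275} \approx -0.00013746$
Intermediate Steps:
$M{\left(a \right)} = 13 + a^{2}$ ($M{\left(a \right)} = a a + 13 = a^{2} + 13 = 13 + a^{2}$)
$\frac{1}{\left(-66 + 27 \left(-6\right)\right) + \left(-120 - 123\right) M{\left(-4 \right)}} = \frac{1}{\left(-66 + 27 \left(-6\right)\right) + \left(-120 - 123\right) \left(13 + \left(-4\right)^{2}\right)} = \frac{1}{\left(-66 - 162\right) - 243 \left(13 + 16\right)} = \frac{1}{-228 - 7047} = \frac{1}{-7275} = - \frac{1}{7275}$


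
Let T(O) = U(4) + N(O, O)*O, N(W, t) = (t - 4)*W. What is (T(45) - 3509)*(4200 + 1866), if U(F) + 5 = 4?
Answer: 482337990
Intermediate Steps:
U(F) = -1 (U(F) = -5 + 4 = -1)
N(W, t) = W*(-4 + t) (N(W, t) = (-4 + t)*W = W*(-4 + t))
T(O) = -1 + O²*(-4 + O) (T(O) = -1 + (O*(-4 + O))*O = -1 + O²*(-4 + O))
(T(45) - 3509)*(4200 + 1866) = ((-1 + 45²*(-4 + 45)) - 3509)*(4200 + 1866) = ((-1 + 2025*41) - 3509)*6066 = ((-1 + 83025) - 3509)*6066 = (83024 - 3509)*6066 = 79515*6066 = 482337990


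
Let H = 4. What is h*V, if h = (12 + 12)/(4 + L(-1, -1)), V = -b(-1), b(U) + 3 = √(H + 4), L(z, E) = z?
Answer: 24 - 16*√2 ≈ 1.3726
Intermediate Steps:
b(U) = -3 + 2*√2 (b(U) = -3 + √(4 + 4) = -3 + √8 = -3 + 2*√2)
V = 3 - 2*√2 (V = -(-3 + 2*√2) = 3 - 2*√2 ≈ 0.17157)
h = 8 (h = (12 + 12)/(4 - 1) = 24/3 = 24*(⅓) = 8)
h*V = 8*(3 - 2*√2) = 24 - 16*√2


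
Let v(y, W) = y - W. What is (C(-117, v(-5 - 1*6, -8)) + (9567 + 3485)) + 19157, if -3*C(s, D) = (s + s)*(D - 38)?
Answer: 29011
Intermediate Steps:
C(s, D) = -2*s*(-38 + D)/3 (C(s, D) = -(s + s)*(D - 38)/3 = -2*s*(-38 + D)/3)
(C(-117, v(-5 - 1*6, -8)) + (9567 + 3485)) + 19157 = ((⅔)*(-117)*(38 - ((-5 - 1*6) - 1*(-8))) + (9567 + 3485)) + 19157 = ((⅔)*(-117)*(38 - ((-5 - 6) + 8)) + 13052) + 19157 = ((⅔)*(-117)*(38 - (-11 + 8)) + 13052) + 19157 = ((⅔)*(-117)*(38 - 1*(-3)) + 13052) + 19157 = ((⅔)*(-117)*(38 + 3) + 13052) + 19157 = ((⅔)*(-117)*41 + 13052) + 19157 = (-3198 + 13052) + 19157 = 9854 + 19157 = 29011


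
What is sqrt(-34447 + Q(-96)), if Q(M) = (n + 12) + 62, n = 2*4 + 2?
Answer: I*sqrt(34363) ≈ 185.37*I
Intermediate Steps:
n = 10 (n = 8 + 2 = 10)
Q(M) = 84 (Q(M) = (10 + 12) + 62 = 22 + 62 = 84)
sqrt(-34447 + Q(-96)) = sqrt(-34447 + 84) = sqrt(-34363) = I*sqrt(34363)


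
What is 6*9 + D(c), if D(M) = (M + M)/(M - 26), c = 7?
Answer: 1012/19 ≈ 53.263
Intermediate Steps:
D(M) = 2*M/(-26 + M) (D(M) = (2*M)/(-26 + M) = 2*M/(-26 + M))
6*9 + D(c) = 6*9 + 2*7/(-26 + 7) = 54 + 2*7/(-19) = 54 + 2*7*(-1/19) = 54 - 14/19 = 1012/19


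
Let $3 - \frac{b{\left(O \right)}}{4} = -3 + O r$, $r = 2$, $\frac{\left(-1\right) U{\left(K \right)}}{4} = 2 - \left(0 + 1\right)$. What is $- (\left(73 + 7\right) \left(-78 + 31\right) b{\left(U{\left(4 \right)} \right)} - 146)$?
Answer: $210706$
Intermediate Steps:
$U{\left(K \right)} = -4$ ($U{\left(K \right)} = - 4 \left(2 - \left(0 + 1\right)\right) = - 4 \left(2 - 1\right) = \left(-4\right) 1 = -4$)
$b{\left(O \right)} = 24 - 8 O$ ($b{\left(O \right)} = 12 - 4 \left(-3 + O 2\right) = 12 - 4 \left(-3 + 2 O\right) = 12 - \left(-12 + 8 O\right) = 24 - 8 O$)
$- (\left(73 + 7\right) \left(-78 + 31\right) b{\left(U{\left(4 \right)} \right)} - 146) = - (\left(73 + 7\right) \left(-78 + 31\right) \left(24 - -32\right) - 146) = - (80 \left(-47\right) \left(24 + 32\right) - 146) = - (\left(-3760\right) 56 - 146) = - (-210560 - 146) = \left(-1\right) \left(-210706\right) = 210706$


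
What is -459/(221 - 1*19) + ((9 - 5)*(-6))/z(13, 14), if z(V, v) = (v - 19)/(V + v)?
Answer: 128601/1010 ≈ 127.33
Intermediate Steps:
z(V, v) = (-19 + v)/(V + v)
-459/(221 - 1*19) + ((9 - 5)*(-6))/z(13, 14) = -459/(221 - 1*19) + ((9 - 5)*(-6))/(((-19 + 14)/(13 + 14))) = -459/(221 - 19) + (4*(-6))/((-5/27)) = -459/202 - 24/((1/27)*(-5)) = -459*1/202 - 24/(-5/27) = -459/202 - 24*(-27/5) = -459/202 + 648/5 = 128601/1010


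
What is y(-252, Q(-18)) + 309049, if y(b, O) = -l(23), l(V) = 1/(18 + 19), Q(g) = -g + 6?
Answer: 11434812/37 ≈ 3.0905e+5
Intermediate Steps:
Q(g) = 6 - g
l(V) = 1/37
y(b, O) = -1/37 (y(b, O) = -1*1/37 = -1/37)
y(-252, Q(-18)) + 309049 = -1/37 + 309049 = 11434812/37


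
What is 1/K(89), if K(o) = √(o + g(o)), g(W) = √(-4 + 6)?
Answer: (89 + √2)^(-½) ≈ 0.10517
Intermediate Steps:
g(W) = √2
K(o) = √(o + √2)
1/K(89) = 1/(√(89 + √2)) = (89 + √2)^(-½)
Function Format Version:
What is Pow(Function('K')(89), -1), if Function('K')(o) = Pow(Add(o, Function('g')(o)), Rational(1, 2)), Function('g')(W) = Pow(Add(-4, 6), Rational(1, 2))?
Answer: Pow(Add(89, Pow(2, Rational(1, 2))), Rational(-1, 2)) ≈ 0.10517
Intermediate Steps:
Function('g')(W) = Pow(2, Rational(1, 2))
Function('K')(o) = Pow(Add(o, Pow(2, Rational(1, 2))), Rational(1, 2))
Pow(Function('K')(89), -1) = Pow(Pow(Add(89, Pow(2, Rational(1, 2))), Rational(1, 2)), -1) = Pow(Add(89, Pow(2, Rational(1, 2))), Rational(-1, 2))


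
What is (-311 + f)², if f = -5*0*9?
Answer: 96721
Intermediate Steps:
f = 0 (f = 0*9 = 0)
(-311 + f)² = (-311 + 0)² = (-311)² = 96721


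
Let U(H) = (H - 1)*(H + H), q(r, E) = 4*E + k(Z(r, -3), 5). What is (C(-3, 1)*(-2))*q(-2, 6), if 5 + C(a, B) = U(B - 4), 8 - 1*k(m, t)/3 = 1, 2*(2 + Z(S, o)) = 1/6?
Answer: -1710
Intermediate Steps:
Z(S, o) = -23/12 (Z(S, o) = -2 + (1/2)/6 = -2 + (1/2)*(1/6) = -2 + 1/12 = -23/12)
k(m, t) = 21 (k(m, t) = 24 - 3*1 = 24 - 3 = 21)
q(r, E) = 21 + 4*E (q(r, E) = 4*E + 21 = 21 + 4*E)
U(H) = 2*H*(-1 + H) (U(H) = (-1 + H)*(2*H) = 2*H*(-1 + H))
C(a, B) = -5 + 2*(-5 + B)*(-4 + B) (C(a, B) = -5 + 2*(B - 4)*(-1 + (B - 4)) = -5 + 2*(-4 + B)*(-1 + (-4 + B)) = -5 + 2*(-4 + B)*(-5 + B) = -5 + 2*(-5 + B)*(-4 + B))
(C(-3, 1)*(-2))*q(-2, 6) = ((-5 + 2*(-5 + 1)*(-4 + 1))*(-2))*(21 + 4*6) = ((-5 + 2*(-4)*(-3))*(-2))*(21 + 24) = ((-5 + 24)*(-2))*45 = (19*(-2))*45 = -38*45 = -1710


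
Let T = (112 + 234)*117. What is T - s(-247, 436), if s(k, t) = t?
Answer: 40046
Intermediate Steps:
T = 40482 (T = 346*117 = 40482)
T - s(-247, 436) = 40482 - 1*436 = 40482 - 436 = 40046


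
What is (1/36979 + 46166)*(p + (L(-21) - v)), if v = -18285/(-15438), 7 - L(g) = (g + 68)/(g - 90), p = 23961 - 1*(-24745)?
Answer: 15833867558662328475/7040875558 ≈ 2.2488e+9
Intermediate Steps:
p = 48706 (p = 23961 + 24745 = 48706)
L(g) = 7 - (68 + g)/(-90 + g) (L(g) = 7 - (g + 68)/(g - 90) = 7 - (68 + g)/(-90 + g))
v = 6095/5146 (v = -18285*(-1/15438) = 6095/5146 ≈ 1.1844)
(1/36979 + 46166)*(p + (L(-21) - v)) = (1/36979 + 46166)*(48706 + (2*(-349 + 3*(-21))/(-90 - 21) - 1*6095/5146)) = (1/36979 + 46166)*(48706 + (2*(-349 - 63)/(-111) - 6095/5146)) = 1707172515*(48706 + (2*(-1/111)*(-412) - 6095/5146))/36979 = 1707172515*(48706 + (824/111 - 6095/5146))/36979 = 1707172515*(48706 + 3563759/571206)/36979 = (1707172515/36979)*(27824723195/571206) = 15833867558662328475/7040875558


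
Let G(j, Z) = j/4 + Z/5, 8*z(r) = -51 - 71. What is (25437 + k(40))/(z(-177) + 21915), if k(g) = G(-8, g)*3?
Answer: 101820/87599 ≈ 1.1623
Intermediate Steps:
z(r) = -61/4 (z(r) = (-51 - 71)/8 = (⅛)*(-122) = -61/4)
G(j, Z) = j/4 + Z/5 (G(j, Z) = j*(¼) + Z*(⅕) = j/4 + Z/5)
k(g) = -6 + 3*g/5 (k(g) = ((¼)*(-8) + g/5)*3 = (-2 + g/5)*3 = -6 + 3*g/5)
(25437 + k(40))/(z(-177) + 21915) = (25437 + (-6 + (⅗)*40))/(-61/4 + 21915) = (25437 + (-6 + 24))/(87599/4) = (25437 + 18)*(4/87599) = 25455*(4/87599) = 101820/87599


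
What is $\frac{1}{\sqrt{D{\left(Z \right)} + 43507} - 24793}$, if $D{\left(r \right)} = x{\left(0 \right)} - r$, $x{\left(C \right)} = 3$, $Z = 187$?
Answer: $- \frac{24793}{614649526} - \frac{\sqrt{43323}}{614649526} \approx -4.0675 \cdot 10^{-5}$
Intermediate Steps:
$D{\left(r \right)} = 3 - r$
$\frac{1}{\sqrt{D{\left(Z \right)} + 43507} - 24793} = \frac{1}{\sqrt{\left(3 - 187\right) + 43507} - 24793} = \frac{1}{\sqrt{-184 + 43507} - 24793} = \frac{1}{\sqrt{43323} - 24793} = \frac{1}{-24793 + \sqrt{43323}}$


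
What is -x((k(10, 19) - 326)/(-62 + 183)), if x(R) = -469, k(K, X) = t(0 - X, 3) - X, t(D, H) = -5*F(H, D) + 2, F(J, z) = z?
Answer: 469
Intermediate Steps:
t(D, H) = 2 - 5*D (t(D, H) = -5*D + 2 = 2 - 5*D)
k(K, X) = 2 + 4*X (k(K, X) = (2 - 5*(0 - X)) - X = (2 - (-5)*X) - X = (2 + 5*X) - X = 2 + 4*X)
-x((k(10, 19) - 326)/(-62 + 183)) = -1*(-469) = 469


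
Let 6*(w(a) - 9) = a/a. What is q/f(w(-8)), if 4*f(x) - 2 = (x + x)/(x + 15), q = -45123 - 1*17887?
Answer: -182729/2 ≈ -91365.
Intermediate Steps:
w(a) = 55/6 (w(a) = 9 + (a/a)/6 = 9 + (⅙)*1 = 9 + ⅙ = 55/6)
q = -63010 (q = -45123 - 17887 = -63010)
f(x) = ½ + x/(2*(15 + x)) (f(x) = ½ + ((x + x)/(x + 15))/4 = ½ + ((2*x)/(15 + x))/4 = ½ + (2*x/(15 + x))/4 = ½ + x/(2*(15 + x)))
q/f(w(-8)) = -63010*(15 + 55/6)/(15/2 + 55/6) = -63010/((50/3)/(145/6)) = -63010/((6/145)*(50/3)) = -63010/20/29 = -63010*29/20 = -182729/2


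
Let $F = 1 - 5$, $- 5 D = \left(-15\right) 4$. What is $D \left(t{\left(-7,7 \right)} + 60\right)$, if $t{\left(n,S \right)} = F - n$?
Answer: $756$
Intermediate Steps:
$D = 12$ ($D = - \frac{\left(-15\right) 4}{5} = \left(- \frac{1}{5}\right) \left(-60\right) = 12$)
$F = -4$ ($F = 1 - 5 = -4$)
$t{\left(n,S \right)} = -4 - n$
$D \left(t{\left(-7,7 \right)} + 60\right) = 12 \left(\left(-4 - -7\right) + 60\right) = 12 \left(\left(-4 + 7\right) + 60\right) = 12 \left(3 + 60\right) = 12 \cdot 63 = 756$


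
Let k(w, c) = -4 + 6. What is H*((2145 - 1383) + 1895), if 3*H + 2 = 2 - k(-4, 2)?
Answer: -5314/3 ≈ -1771.3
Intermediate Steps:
k(w, c) = 2
H = -⅔ (H = -⅔ + (2 - 1*2)/3 = -⅔ + (2 - 2)/3 = -⅔ + (⅓)*0 = -⅔ + 0 = -⅔ ≈ -0.66667)
H*((2145 - 1383) + 1895) = -2*((2145 - 1383) + 1895)/3 = -2*(762 + 1895)/3 = -⅔*2657 = -5314/3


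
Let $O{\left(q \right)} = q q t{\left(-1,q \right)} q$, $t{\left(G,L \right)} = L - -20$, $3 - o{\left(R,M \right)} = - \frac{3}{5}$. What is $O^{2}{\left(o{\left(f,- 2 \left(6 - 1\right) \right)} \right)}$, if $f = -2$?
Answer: $\frac{473586206976}{390625} \approx 1.2124 \cdot 10^{6}$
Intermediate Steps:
$o{\left(R,M \right)} = \frac{18}{5}$ ($o{\left(R,M \right)} = 3 - - \frac{3}{5} = 3 + \frac{3}{5} = \frac{18}{5}$)
$t{\left(G,L \right)} = 20 + L$ ($t{\left(G,L \right)} = L + 20 = 20 + L$)
$O{\left(q \right)} = q^{3} \left(20 + q\right)$ ($O{\left(q \right)} = q q \left(20 + q\right) q = q^{2} \left(20 + q\right) q = q^{3} \left(20 + q\right)$)
$O^{2}{\left(o{\left(f,- 2 \left(6 - 1\right) \right)} \right)} = \left(\left(\frac{18}{5}\right)^{3} \left(20 + \frac{18}{5}\right)\right)^{2} = \left(\frac{5832}{125} \cdot \frac{118}{5}\right)^{2} = \left(\frac{688176}{625}\right)^{2} = \frac{473586206976}{390625}$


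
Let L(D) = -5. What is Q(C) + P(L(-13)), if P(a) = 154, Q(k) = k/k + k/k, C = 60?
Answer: 156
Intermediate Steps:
Q(k) = 2 (Q(k) = 1 + 1 = 2)
Q(C) + P(L(-13)) = 2 + 154 = 156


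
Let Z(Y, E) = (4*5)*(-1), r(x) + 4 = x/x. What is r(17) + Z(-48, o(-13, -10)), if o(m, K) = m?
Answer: -23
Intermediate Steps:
r(x) = -3 (r(x) = -4 + x/x = -4 + 1 = -3)
Z(Y, E) = -20 (Z(Y, E) = 20*(-1) = -20)
r(17) + Z(-48, o(-13, -10)) = -3 - 20 = -23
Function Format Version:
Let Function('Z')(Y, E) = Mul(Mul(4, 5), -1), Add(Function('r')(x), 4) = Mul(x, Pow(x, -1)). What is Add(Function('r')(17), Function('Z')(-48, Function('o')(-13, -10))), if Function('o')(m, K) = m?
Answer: -23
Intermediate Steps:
Function('r')(x) = -3 (Function('r')(x) = Add(-4, Mul(x, Pow(x, -1))) = Add(-4, 1) = -3)
Function('Z')(Y, E) = -20 (Function('Z')(Y, E) = Mul(20, -1) = -20)
Add(Function('r')(17), Function('Z')(-48, Function('o')(-13, -10))) = Add(-3, -20) = -23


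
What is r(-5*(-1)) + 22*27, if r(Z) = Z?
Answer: 599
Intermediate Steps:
r(-5*(-1)) + 22*27 = -5*(-1) + 22*27 = 5 + 594 = 599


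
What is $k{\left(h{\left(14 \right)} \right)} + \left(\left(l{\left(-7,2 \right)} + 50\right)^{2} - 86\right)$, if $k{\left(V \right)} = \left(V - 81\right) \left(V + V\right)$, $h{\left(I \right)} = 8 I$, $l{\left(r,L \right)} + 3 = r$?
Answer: $8458$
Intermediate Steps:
$l{\left(r,L \right)} = -3 + r$
$k{\left(V \right)} = 2 V \left(-81 + V\right)$ ($k{\left(V \right)} = \left(-81 + V\right) 2 V = 2 V \left(-81 + V\right)$)
$k{\left(h{\left(14 \right)} \right)} + \left(\left(l{\left(-7,2 \right)} + 50\right)^{2} - 86\right) = 2 \cdot 8 \cdot 14 \left(-81 + 8 \cdot 14\right) - \left(86 - \left(\left(-3 - 7\right) + 50\right)^{2}\right) = 2 \cdot 112 \left(-81 + 112\right) - \left(86 - \left(-10 + 50\right)^{2}\right) = 2 \cdot 112 \cdot 31 - \left(86 - 40^{2}\right) = 6944 + \left(1600 - 86\right) = 6944 + 1514 = 8458$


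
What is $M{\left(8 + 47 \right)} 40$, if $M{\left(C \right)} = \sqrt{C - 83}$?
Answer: $80 i \sqrt{7} \approx 211.66 i$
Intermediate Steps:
$M{\left(C \right)} = \sqrt{-83 + C}$
$M{\left(8 + 47 \right)} 40 = \sqrt{-83 + \left(8 + 47\right)} 40 = \sqrt{-83 + 55} \cdot 40 = \sqrt{-28} \cdot 40 = 2 i \sqrt{7} \cdot 40 = 80 i \sqrt{7}$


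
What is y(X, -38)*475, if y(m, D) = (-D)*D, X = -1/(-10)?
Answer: -685900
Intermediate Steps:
X = 1/10 (X = -1*(-1/10) = 1/10 ≈ 0.10000)
y(m, D) = -D**2
y(X, -38)*475 = -1*(-38)**2*475 = -1*1444*475 = -1444*475 = -685900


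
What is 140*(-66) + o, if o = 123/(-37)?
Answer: -342003/37 ≈ -9243.3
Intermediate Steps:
o = -123/37 (o = 123*(-1/37) = -123/37 ≈ -3.3243)
140*(-66) + o = 140*(-66) - 123/37 = -9240 - 123/37 = -342003/37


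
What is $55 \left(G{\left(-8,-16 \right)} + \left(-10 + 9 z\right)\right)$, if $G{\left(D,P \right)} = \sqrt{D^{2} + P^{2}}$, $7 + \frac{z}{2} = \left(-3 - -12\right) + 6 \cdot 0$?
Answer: $1430 + 440 \sqrt{5} \approx 2413.9$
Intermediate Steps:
$z = 4$ ($z = -14 + 2 \left(\left(-3 - -12\right) + 6 \cdot 0\right) = -14 + 2 \left(\left(-3 + 12\right) + 0\right) = -14 + 2 \left(9 + 0\right) = -14 + 2 \cdot 9 = -14 + 18 = 4$)
$55 \left(G{\left(-8,-16 \right)} + \left(-10 + 9 z\right)\right) = 55 \left(\sqrt{\left(-8\right)^{2} + \left(-16\right)^{2}} + \left(-10 + 9 \cdot 4\right)\right) = 55 \left(\sqrt{64 + 256} + \left(-10 + 36\right)\right) = 55 \left(\sqrt{320} + 26\right) = 55 \left(8 \sqrt{5} + 26\right) = 55 \left(26 + 8 \sqrt{5}\right) = 1430 + 440 \sqrt{5}$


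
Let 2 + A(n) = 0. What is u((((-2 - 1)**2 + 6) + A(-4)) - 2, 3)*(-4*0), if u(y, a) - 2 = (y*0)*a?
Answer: 0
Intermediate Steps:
A(n) = -2 (A(n) = -2 + 0 = -2)
u(y, a) = 2 (u(y, a) = 2 + (y*0)*a = 2 + 0*a = 2 + 0 = 2)
u((((-2 - 1)**2 + 6) + A(-4)) - 2, 3)*(-4*0) = 2*(-4*0) = 2*0 = 0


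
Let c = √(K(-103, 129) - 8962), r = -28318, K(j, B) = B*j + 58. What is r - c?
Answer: -28318 - I*√22191 ≈ -28318.0 - 148.97*I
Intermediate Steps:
K(j, B) = 58 + B*j
c = I*√22191 (c = √((58 + 129*(-103)) - 8962) = √((58 - 13287) - 8962) = √(-13229 - 8962) = √(-22191) = I*√22191 ≈ 148.97*I)
r - c = -28318 - I*√22191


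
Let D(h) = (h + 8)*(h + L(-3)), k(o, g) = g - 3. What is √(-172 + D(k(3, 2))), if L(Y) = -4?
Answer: 3*I*√23 ≈ 14.387*I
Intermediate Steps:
k(o, g) = -3 + g
D(h) = (-4 + h)*(8 + h) (D(h) = (h + 8)*(h - 4) = (8 + h)*(-4 + h) = (-4 + h)*(8 + h))
√(-172 + D(k(3, 2))) = √(-172 + (-32 + (-3 + 2)² + 4*(-3 + 2))) = √(-172 + (-32 + (-1)² + 4*(-1))) = √(-172 + (-32 + 1 - 4)) = √(-172 - 35) = √(-207) = 3*I*√23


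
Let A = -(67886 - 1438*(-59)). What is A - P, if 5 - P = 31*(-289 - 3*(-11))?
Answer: -160669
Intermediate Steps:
P = 7941 (P = 5 - 31*(-289 - 3*(-11)) = 5 - 31*(-289 + 33) = 5 - 31*(-256) = 5 - 1*(-7936) = 5 + 7936 = 7941)
A = -152728 (A = -(67886 + 84842) = -1*152728 = -152728)
A - P = -152728 - 1*7941 = -152728 - 7941 = -160669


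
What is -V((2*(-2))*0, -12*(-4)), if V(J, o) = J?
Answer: 0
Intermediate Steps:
-V((2*(-2))*0, -12*(-4)) = -2*(-2)*0 = -(-4)*0 = -1*0 = 0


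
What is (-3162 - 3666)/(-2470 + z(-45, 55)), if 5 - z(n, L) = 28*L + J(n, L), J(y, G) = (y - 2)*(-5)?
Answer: 1707/1060 ≈ 1.6104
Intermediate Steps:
J(y, G) = 10 - 5*y (J(y, G) = (-2 + y)*(-5) = 10 - 5*y)
z(n, L) = -5 - 28*L + 5*n (z(n, L) = 5 - (28*L + (10 - 5*n)) = 5 - (10 - 5*n + 28*L) = 5 + (-10 - 28*L + 5*n) = -5 - 28*L + 5*n)
(-3162 - 3666)/(-2470 + z(-45, 55)) = (-3162 - 3666)/(-2470 + (-5 - 28*55 + 5*(-45))) = -6828/(-2470 + (-5 - 1540 - 225)) = -6828/(-2470 - 1770) = -6828/(-4240) = -6828*(-1/4240) = 1707/1060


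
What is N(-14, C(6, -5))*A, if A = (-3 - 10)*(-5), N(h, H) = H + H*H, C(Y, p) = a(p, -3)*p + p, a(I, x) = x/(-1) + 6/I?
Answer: 11830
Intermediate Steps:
a(I, x) = -x + 6/I (a(I, x) = x*(-1) + 6/I = -x + 6/I)
C(Y, p) = p + p*(3 + 6/p) (C(Y, p) = (-1*(-3) + 6/p)*p + p = (3 + 6/p)*p + p = p*(3 + 6/p) + p = p + p*(3 + 6/p))
N(h, H) = H + H²
A = 65 (A = -13*(-5) = 65)
N(-14, C(6, -5))*A = ((6 + 4*(-5))*(1 + (6 + 4*(-5))))*65 = ((6 - 20)*(1 + (6 - 20)))*65 = -14*(1 - 14)*65 = -14*(-13)*65 = 182*65 = 11830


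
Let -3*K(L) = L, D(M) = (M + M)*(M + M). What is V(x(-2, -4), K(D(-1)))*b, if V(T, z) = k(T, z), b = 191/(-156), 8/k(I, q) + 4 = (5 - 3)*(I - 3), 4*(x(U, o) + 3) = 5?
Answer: 764/1053 ≈ 0.72555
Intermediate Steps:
x(U, o) = -7/4 (x(U, o) = -3 + (¼)*5 = -3 + 5/4 = -7/4)
k(I, q) = 8/(-10 + 2*I) (k(I, q) = 8/(-4 + (5 - 3)*(I - 3)) = 8/(-4 + 2*(-3 + I)) = 8/(-4 + (-6 + 2*I)) = 8/(-10 + 2*I))
D(M) = 4*M² (D(M) = (2*M)*(2*M) = 4*M²)
b = -191/156 (b = 191*(-1/156) = -191/156 ≈ -1.2244)
K(L) = -L/3
V(T, z) = 4/(-5 + T)
V(x(-2, -4), K(D(-1)))*b = (4/(-5 - 7/4))*(-191/156) = (4/(-27/4))*(-191/156) = (4*(-4/27))*(-191/156) = -16/27*(-191/156) = 764/1053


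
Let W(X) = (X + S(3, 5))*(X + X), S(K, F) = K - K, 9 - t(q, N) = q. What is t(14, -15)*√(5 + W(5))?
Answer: -5*√55 ≈ -37.081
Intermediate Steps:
t(q, N) = 9 - q
S(K, F) = 0
W(X) = 2*X² (W(X) = (X + 0)*(X + X) = X*(2*X) = 2*X²)
t(14, -15)*√(5 + W(5)) = (9 - 1*14)*√(5 + 2*5²) = (9 - 14)*√(5 + 2*25) = -5*√(5 + 50) = -5*√55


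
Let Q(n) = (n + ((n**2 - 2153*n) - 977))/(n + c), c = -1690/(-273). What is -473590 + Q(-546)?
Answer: -5399530991/11336 ≈ -4.7632e+5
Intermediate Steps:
c = 130/21 (c = -1690*(-1/273) = 130/21 ≈ 6.1905)
Q(n) = (-977 + n**2 - 2152*n)/(130/21 + n) (Q(n) = (n + ((n**2 - 2153*n) - 977))/(n + 130/21) = (n + (-977 + n**2 - 2153*n))/(130/21 + n) = (-977 + n**2 - 2152*n)/(130/21 + n))
-473590 + Q(-546) = -473590 + 21*(-977 + (-546)**2 - 2152*(-546))/(130 + 21*(-546)) = -473590 + 21*(-977 + 298116 + 1174992)/(130 - 11466) = -473590 + 21*1472131/(-11336) = -473590 + 21*(-1/11336)*1472131 = -473590 - 30914751/11336 = -5399530991/11336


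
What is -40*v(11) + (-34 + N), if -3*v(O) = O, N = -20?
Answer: 278/3 ≈ 92.667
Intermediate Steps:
v(O) = -O/3
-40*v(11) + (-34 + N) = -(-40)*11/3 + (-34 - 20) = -40*(-11/3) - 54 = 440/3 - 54 = 278/3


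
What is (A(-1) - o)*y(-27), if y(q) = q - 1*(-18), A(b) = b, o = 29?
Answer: 270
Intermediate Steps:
y(q) = 18 + q (y(q) = q + 18 = 18 + q)
(A(-1) - o)*y(-27) = (-1 - 1*29)*(18 - 27) = (-1 - 29)*(-9) = -30*(-9) = 270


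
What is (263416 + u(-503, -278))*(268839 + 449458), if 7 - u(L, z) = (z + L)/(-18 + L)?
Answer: 98580949288794/521 ≈ 1.8921e+11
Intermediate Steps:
u(L, z) = 7 - (L + z)/(-18 + L) (u(L, z) = 7 - (z + L)/(-18 + L) = 7 - (L + z)/(-18 + L))
(263416 + u(-503, -278))*(268839 + 449458) = (263416 + (-126 - 1*(-278) + 6*(-503))/(-18 - 503))*(268839 + 449458) = (263416 + (-126 + 278 - 3018)/(-521))*718297 = (263416 - 1/521*(-2866))*718297 = (263416 + 2866/521)*718297 = (137242602/521)*718297 = 98580949288794/521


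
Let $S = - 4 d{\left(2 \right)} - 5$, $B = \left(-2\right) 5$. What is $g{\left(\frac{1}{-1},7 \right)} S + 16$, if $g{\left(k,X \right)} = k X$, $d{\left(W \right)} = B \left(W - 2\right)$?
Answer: $51$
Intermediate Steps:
$B = -10$
$d{\left(W \right)} = 20 - 10 W$ ($d{\left(W \right)} = - 10 \left(W - 2\right) = - 10 \left(-2 + W\right) = 20 - 10 W$)
$S = -5$ ($S = - 4 \left(20 - 20\right) - 5 = \left(-4\right) 0 - 5 = 0 - 5 = -5$)
$g{\left(k,X \right)} = X k$
$g{\left(\frac{1}{-1},7 \right)} S + 16 = \frac{7}{-1} \left(-5\right) + 16 = 7 \left(-1\right) \left(-5\right) + 16 = \left(-7\right) \left(-5\right) + 16 = 35 + 16 = 51$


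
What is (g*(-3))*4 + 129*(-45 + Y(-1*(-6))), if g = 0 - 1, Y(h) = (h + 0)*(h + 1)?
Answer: -375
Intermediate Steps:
Y(h) = h*(1 + h)
g = -1
(g*(-3))*4 + 129*(-45 + Y(-1*(-6))) = -1*(-3)*4 + 129*(-45 + (-1*(-6))*(1 - 1*(-6))) = 3*4 + 129*(-45 + 6*(1 + 6)) = 12 + 129*(-45 + 6*7) = 12 + 129*(-45 + 42) = 12 + 129*(-3) = 12 - 387 = -375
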